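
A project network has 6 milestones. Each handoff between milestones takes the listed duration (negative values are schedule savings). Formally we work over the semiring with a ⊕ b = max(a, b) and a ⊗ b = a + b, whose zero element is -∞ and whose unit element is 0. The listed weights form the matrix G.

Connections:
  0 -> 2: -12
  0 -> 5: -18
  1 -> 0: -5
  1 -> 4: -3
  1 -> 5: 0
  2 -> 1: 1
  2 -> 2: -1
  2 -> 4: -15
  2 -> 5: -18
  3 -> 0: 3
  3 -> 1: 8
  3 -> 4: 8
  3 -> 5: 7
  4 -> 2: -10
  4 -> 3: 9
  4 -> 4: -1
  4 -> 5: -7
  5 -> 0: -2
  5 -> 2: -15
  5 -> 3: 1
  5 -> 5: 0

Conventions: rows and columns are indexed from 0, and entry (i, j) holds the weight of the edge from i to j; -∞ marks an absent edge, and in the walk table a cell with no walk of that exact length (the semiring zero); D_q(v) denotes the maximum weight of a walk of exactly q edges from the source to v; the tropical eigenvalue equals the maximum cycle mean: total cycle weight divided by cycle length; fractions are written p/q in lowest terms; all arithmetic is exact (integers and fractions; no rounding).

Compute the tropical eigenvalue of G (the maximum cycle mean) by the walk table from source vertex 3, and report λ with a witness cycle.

q=0: [-∞, -∞, -∞, 0, -∞, -∞]
q=1: [3, 8, -∞, -∞, 8, 7]
q=2: [5, -∞, -2, 17, 7, 8]
q=3: [20, 25, -3, 16, 25, 24]
q=4: [22, 24, 15, 34, 24, 25]
q=5: [37, 42, 14, 33, 42, 41]
q=6: [39, 41, 32, 51, 41, 42]
Optimal cycle mean attained by: cycle 3->4->3, total 8 + 9, length 2.
Answer: λ = 17/2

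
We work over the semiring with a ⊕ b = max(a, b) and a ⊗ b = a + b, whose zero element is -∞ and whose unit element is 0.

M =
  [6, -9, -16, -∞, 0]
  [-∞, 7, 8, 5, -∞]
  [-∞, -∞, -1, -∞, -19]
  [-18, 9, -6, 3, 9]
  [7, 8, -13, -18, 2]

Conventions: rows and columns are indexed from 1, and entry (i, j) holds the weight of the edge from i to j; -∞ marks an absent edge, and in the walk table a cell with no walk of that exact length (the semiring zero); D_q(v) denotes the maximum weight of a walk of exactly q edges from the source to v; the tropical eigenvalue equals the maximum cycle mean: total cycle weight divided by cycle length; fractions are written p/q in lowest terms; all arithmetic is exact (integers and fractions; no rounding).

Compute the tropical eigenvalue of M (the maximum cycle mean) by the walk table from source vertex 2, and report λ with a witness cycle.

q=0: [-∞, 0, -∞, -∞, -∞]
q=1: [-∞, 7, 8, 5, -∞]
q=2: [-13, 14, 15, 12, 14]
q=3: [21, 22, 22, 19, 21]
q=4: [28, 29, 30, 27, 28]
q=5: [35, 36, 37, 34, 36]
Optimal cycle mean attained by: cycle 2->4->5->2, total 5 + 9 + 8, length 3.
Answer: λ = 22/3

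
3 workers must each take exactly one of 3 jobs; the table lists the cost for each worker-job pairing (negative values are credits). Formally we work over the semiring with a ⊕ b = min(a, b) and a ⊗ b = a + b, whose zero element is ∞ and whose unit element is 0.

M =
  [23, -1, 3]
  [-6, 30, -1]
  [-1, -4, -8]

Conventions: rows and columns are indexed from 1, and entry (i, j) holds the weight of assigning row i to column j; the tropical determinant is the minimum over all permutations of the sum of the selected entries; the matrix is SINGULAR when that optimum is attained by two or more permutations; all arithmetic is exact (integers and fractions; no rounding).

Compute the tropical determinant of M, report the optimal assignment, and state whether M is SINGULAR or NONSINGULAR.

σ = (1, 2, 3): 23 + 30 + (-8) = 45
σ = (1, 3, 2): 23 + (-1) + (-4) = 18
σ = (2, 1, 3): (-1) + (-6) + (-8) = -15
σ = (2, 3, 1): (-1) + (-1) + (-1) = -3
σ = (3, 1, 2): 3 + (-6) + (-4) = -7
σ = (3, 2, 1): 3 + 30 + (-1) = 32
Optimal value attained by: σ = (2, 1, 3).
Answer: det⊕(M) = -15; verdict: NONSINGULAR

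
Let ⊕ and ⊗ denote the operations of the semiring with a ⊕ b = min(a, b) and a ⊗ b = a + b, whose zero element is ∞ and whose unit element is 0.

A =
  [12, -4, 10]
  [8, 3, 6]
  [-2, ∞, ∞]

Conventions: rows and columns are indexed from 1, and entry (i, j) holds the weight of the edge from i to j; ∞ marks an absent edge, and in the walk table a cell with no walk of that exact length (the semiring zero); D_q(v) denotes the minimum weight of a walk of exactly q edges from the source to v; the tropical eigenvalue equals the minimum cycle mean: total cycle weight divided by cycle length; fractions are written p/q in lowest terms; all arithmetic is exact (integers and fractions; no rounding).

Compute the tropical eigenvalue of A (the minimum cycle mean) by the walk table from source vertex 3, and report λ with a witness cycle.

q=0: [∞, ∞, 0]
q=1: [-2, ∞, ∞]
q=2: [10, -6, 8]
q=3: [2, -3, 0]
Optimal cycle mean attained by: cycle 1->2->3->1, total (-4) + 6 + (-2), length 3.
Answer: λ = 0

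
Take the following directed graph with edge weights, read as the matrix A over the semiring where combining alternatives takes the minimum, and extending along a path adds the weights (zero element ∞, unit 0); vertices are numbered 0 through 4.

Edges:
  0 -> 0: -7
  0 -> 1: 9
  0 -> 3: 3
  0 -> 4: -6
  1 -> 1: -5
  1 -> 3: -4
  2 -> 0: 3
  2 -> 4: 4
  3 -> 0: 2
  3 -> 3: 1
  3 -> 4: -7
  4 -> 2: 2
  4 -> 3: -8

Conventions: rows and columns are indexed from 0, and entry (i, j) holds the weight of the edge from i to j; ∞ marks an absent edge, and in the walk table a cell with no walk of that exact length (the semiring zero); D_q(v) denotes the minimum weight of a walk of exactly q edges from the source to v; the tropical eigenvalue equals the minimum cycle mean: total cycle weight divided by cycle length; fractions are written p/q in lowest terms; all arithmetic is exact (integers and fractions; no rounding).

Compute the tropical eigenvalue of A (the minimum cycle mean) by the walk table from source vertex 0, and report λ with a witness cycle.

q=0: [0, ∞, ∞, ∞, ∞]
q=1: [-7, 9, ∞, 3, -6]
q=2: [-14, 2, -4, -14, -13]
q=3: [-21, -5, -11, -21, -21]
q=4: [-28, -12, -19, -29, -28]
q=5: [-35, -19, -26, -36, -36]
Optimal cycle mean attained by: cycle 3->4->3, total (-7) + (-8), length 2.
Answer: λ = -15/2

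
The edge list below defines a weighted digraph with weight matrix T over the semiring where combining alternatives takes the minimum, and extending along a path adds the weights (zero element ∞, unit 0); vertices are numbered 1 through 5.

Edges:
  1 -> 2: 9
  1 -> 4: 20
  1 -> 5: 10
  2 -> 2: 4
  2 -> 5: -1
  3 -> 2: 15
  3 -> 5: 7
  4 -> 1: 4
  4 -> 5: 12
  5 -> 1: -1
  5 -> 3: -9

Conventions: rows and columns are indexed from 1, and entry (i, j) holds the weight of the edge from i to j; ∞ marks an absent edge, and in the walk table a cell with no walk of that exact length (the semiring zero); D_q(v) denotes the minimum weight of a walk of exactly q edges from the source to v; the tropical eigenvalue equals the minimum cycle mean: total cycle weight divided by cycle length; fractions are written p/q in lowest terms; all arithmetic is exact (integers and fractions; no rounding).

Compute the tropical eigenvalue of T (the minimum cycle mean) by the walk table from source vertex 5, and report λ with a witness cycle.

q=0: [∞, ∞, ∞, ∞, 0]
q=1: [-1, ∞, -9, ∞, ∞]
q=2: [∞, 6, ∞, 19, -2]
q=3: [-3, 10, -11, ∞, 5]
q=4: [4, 4, -4, 17, -4]
q=5: [-5, 8, -13, 24, 3]
Optimal cycle mean attained by: cycle 3->5->3, total 7 + (-9), length 2.
Answer: λ = -1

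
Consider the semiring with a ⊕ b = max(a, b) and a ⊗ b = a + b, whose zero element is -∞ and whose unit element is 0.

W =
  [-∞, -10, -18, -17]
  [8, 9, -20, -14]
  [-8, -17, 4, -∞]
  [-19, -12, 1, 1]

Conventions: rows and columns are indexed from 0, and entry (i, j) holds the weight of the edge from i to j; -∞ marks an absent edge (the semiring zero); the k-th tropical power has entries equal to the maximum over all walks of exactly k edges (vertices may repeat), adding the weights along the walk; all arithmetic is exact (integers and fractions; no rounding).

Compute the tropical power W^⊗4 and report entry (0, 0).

W^⊗2:
  [-2, -1, -14, -16]
  [17, 18, -10, -5]
  [-4, -8, 8, -25]
  [-4, -3, 5, 2]
W^⊗3:
  [7, 8, -10, -15]
  [26, 27, -1, 4]
  [0, 1, 12, -21]
  [5, 6, 9, 3]
W^⊗4:
  [16, 17, -6, -6]
  [35, 36, 8, 13]
  [9, 10, 16, -13]
  [14, 15, 13, 4]
Key observation: the optimum is the walk 0->1->1->1->0, with weight (-10) + 9 + 9 + 8 = 16.
Optimal value attained by: walk 0->1->1->1->0.
Answer: (W^⊗4)[0][0] = 16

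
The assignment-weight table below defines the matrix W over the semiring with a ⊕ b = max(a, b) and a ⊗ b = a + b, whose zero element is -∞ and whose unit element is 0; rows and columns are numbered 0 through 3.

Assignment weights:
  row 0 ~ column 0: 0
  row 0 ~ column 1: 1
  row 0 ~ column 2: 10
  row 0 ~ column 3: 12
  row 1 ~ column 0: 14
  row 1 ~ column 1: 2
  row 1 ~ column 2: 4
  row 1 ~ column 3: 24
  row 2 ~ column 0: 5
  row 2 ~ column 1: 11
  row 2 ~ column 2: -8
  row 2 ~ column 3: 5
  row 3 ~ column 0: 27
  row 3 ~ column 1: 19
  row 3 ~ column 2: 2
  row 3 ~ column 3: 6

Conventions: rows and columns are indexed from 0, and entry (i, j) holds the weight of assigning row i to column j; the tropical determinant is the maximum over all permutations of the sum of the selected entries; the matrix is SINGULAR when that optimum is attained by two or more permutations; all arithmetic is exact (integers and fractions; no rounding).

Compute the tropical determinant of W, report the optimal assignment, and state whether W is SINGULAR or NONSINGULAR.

σ = (0, 1, 2, 3): 0 + 2 + (-8) + 6 = 0
σ = (0, 1, 3, 2): 0 + 2 + 5 + 2 = 9
σ = (0, 2, 1, 3): 0 + 4 + 11 + 6 = 21
σ = (0, 2, 3, 1): 0 + 4 + 5 + 19 = 28
σ = (0, 3, 1, 2): 0 + 24 + 11 + 2 = 37
σ = (0, 3, 2, 1): 0 + 24 + (-8) + 19 = 35
σ = (1, 0, 2, 3): 1 + 14 + (-8) + 6 = 13
σ = (1, 0, 3, 2): 1 + 14 + 5 + 2 = 22
σ = (1, 2, 0, 3): 1 + 4 + 5 + 6 = 16
σ = (1, 2, 3, 0): 1 + 4 + 5 + 27 = 37
σ = (1, 3, 0, 2): 1 + 24 + 5 + 2 = 32
σ = (1, 3, 2, 0): 1 + 24 + (-8) + 27 = 44
σ = (2, 0, 1, 3): 10 + 14 + 11 + 6 = 41
σ = (2, 0, 3, 1): 10 + 14 + 5 + 19 = 48
σ = (2, 1, 0, 3): 10 + 2 + 5 + 6 = 23
σ = (2, 1, 3, 0): 10 + 2 + 5 + 27 = 44
σ = (2, 3, 0, 1): 10 + 24 + 5 + 19 = 58
σ = (2, 3, 1, 0): 10 + 24 + 11 + 27 = 72
σ = (3, 0, 1, 2): 12 + 14 + 11 + 2 = 39
σ = (3, 0, 2, 1): 12 + 14 + (-8) + 19 = 37
σ = (3, 1, 0, 2): 12 + 2 + 5 + 2 = 21
σ = (3, 1, 2, 0): 12 + 2 + (-8) + 27 = 33
σ = (3, 2, 0, 1): 12 + 4 + 5 + 19 = 40
σ = (3, 2, 1, 0): 12 + 4 + 11 + 27 = 54
Optimal value attained by: σ = (2, 3, 1, 0).
Answer: det⊕(W) = 72; verdict: NONSINGULAR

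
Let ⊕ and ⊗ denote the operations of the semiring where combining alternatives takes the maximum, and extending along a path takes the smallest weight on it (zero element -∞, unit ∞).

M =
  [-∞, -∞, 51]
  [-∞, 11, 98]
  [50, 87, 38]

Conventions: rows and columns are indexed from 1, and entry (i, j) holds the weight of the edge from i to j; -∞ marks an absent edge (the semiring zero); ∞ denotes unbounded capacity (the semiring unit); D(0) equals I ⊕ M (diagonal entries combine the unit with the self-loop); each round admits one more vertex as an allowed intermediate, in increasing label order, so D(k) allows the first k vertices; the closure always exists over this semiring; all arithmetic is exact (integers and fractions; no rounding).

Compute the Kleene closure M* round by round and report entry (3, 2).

D(0):
  [∞, -∞, 51]
  [-∞, ∞, 98]
  [50, 87, ∞]
D(1):
  [∞, -∞, 51]
  [-∞, ∞, 98]
  [50, 87, ∞]
D(2):
  [∞, -∞, 51]
  [-∞, ∞, 98]
  [50, 87, ∞]
D(3):
  [∞, 51, 51]
  [50, ∞, 98]
  [50, 87, ∞]
Answer: M*[3][2] = 87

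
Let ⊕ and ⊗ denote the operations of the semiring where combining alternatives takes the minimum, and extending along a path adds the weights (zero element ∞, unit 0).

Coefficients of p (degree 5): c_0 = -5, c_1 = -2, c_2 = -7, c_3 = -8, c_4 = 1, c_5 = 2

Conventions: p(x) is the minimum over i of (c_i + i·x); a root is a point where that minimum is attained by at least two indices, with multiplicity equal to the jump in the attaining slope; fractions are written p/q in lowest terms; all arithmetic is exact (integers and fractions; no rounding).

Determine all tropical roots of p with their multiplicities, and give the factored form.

hull edge (i=0, c=-5) to (i=3, c=-8): slope -1, span 3
hull edge (i=3, c=-8) to (i=5, c=2): slope 5, span 2
Factored form: p(x) = 2 ⊗ (x ⊕ (-5)) ⊗ (x ⊕ (-5)) ⊗ (x ⊕ 1) ⊗ (x ⊕ 1) ⊗ (x ⊕ 1)
Answer: roots = -5 (mult 2), 1 (mult 3)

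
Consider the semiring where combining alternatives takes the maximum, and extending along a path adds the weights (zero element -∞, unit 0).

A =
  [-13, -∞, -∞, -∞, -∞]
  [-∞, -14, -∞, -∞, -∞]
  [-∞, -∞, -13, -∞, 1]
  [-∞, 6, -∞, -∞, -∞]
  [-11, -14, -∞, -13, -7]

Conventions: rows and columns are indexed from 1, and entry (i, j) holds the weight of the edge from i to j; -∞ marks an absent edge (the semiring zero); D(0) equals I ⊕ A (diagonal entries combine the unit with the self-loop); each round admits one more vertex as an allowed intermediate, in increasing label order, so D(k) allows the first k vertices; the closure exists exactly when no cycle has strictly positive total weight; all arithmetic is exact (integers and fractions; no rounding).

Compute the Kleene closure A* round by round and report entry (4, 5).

D(0):
  [0, -∞, -∞, -∞, -∞]
  [-∞, 0, -∞, -∞, -∞]
  [-∞, -∞, 0, -∞, 1]
  [-∞, 6, -∞, 0, -∞]
  [-11, -14, -∞, -13, 0]
D(1):
  [0, -∞, -∞, -∞, -∞]
  [-∞, 0, -∞, -∞, -∞]
  [-∞, -∞, 0, -∞, 1]
  [-∞, 6, -∞, 0, -∞]
  [-11, -14, -∞, -13, 0]
D(2):
  [0, -∞, -∞, -∞, -∞]
  [-∞, 0, -∞, -∞, -∞]
  [-∞, -∞, 0, -∞, 1]
  [-∞, 6, -∞, 0, -∞]
  [-11, -14, -∞, -13, 0]
D(3):
  [0, -∞, -∞, -∞, -∞]
  [-∞, 0, -∞, -∞, -∞]
  [-∞, -∞, 0, -∞, 1]
  [-∞, 6, -∞, 0, -∞]
  [-11, -14, -∞, -13, 0]
D(4):
  [0, -∞, -∞, -∞, -∞]
  [-∞, 0, -∞, -∞, -∞]
  [-∞, -∞, 0, -∞, 1]
  [-∞, 6, -∞, 0, -∞]
  [-11, -7, -∞, -13, 0]
D(5):
  [0, -∞, -∞, -∞, -∞]
  [-∞, 0, -∞, -∞, -∞]
  [-10, -6, 0, -12, 1]
  [-∞, 6, -∞, 0, -∞]
  [-11, -7, -∞, -13, 0]
Answer: A*[4][5] = -∞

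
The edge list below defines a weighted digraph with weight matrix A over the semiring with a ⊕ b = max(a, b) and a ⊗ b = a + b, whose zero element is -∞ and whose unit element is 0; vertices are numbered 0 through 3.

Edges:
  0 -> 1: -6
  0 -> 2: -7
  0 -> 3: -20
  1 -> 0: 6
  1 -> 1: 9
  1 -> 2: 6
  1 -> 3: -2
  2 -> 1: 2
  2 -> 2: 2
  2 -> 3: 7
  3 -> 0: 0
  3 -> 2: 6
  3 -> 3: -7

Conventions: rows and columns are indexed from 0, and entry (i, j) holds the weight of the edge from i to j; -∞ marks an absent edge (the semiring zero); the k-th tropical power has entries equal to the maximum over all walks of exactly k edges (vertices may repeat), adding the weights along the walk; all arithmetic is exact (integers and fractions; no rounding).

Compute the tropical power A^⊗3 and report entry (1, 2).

A^⊗2:
  [0, 3, 0, 0]
  [15, 18, 15, 13]
  [8, 11, 13, 9]
  [-7, 8, 8, 13]
A^⊗3:
  [9, 12, 9, 7]
  [24, 27, 24, 22]
  [17, 20, 17, 20]
  [14, 17, 19, 15]
Key observation: the optimum is the walk 1->1->1->2, with weight 9 + 9 + 6 = 24.
Optimal value attained by: walk 1->1->1->2.
Answer: (A^⊗3)[1][2] = 24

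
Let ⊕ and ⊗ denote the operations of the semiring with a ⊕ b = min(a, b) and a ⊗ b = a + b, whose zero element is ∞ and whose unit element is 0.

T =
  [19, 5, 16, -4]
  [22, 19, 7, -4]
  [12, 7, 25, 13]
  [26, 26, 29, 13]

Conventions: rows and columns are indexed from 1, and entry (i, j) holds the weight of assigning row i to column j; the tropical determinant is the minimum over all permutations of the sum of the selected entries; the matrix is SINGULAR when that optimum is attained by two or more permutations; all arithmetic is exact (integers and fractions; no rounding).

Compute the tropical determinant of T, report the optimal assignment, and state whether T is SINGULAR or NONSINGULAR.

σ = (1, 2, 3, 4): 19 + 19 + 25 + 13 = 76
σ = (1, 2, 4, 3): 19 + 19 + 13 + 29 = 80
σ = (1, 3, 2, 4): 19 + 7 + 7 + 13 = 46
σ = (1, 3, 4, 2): 19 + 7 + 13 + 26 = 65
σ = (1, 4, 2, 3): 19 + (-4) + 7 + 29 = 51
σ = (1, 4, 3, 2): 19 + (-4) + 25 + 26 = 66
σ = (2, 1, 3, 4): 5 + 22 + 25 + 13 = 65
σ = (2, 1, 4, 3): 5 + 22 + 13 + 29 = 69
σ = (2, 3, 1, 4): 5 + 7 + 12 + 13 = 37
σ = (2, 3, 4, 1): 5 + 7 + 13 + 26 = 51
σ = (2, 4, 1, 3): 5 + (-4) + 12 + 29 = 42
σ = (2, 4, 3, 1): 5 + (-4) + 25 + 26 = 52
σ = (3, 1, 2, 4): 16 + 22 + 7 + 13 = 58
σ = (3, 1, 4, 2): 16 + 22 + 13 + 26 = 77
σ = (3, 2, 1, 4): 16 + 19 + 12 + 13 = 60
σ = (3, 2, 4, 1): 16 + 19 + 13 + 26 = 74
σ = (3, 4, 1, 2): 16 + (-4) + 12 + 26 = 50
σ = (3, 4, 2, 1): 16 + (-4) + 7 + 26 = 45
σ = (4, 1, 2, 3): (-4) + 22 + 7 + 29 = 54
σ = (4, 1, 3, 2): (-4) + 22 + 25 + 26 = 69
σ = (4, 2, 1, 3): (-4) + 19 + 12 + 29 = 56
σ = (4, 2, 3, 1): (-4) + 19 + 25 + 26 = 66
σ = (4, 3, 1, 2): (-4) + 7 + 12 + 26 = 41
σ = (4, 3, 2, 1): (-4) + 7 + 7 + 26 = 36
Optimal value attained by: σ = (4, 3, 2, 1).
Answer: det⊕(T) = 36; verdict: NONSINGULAR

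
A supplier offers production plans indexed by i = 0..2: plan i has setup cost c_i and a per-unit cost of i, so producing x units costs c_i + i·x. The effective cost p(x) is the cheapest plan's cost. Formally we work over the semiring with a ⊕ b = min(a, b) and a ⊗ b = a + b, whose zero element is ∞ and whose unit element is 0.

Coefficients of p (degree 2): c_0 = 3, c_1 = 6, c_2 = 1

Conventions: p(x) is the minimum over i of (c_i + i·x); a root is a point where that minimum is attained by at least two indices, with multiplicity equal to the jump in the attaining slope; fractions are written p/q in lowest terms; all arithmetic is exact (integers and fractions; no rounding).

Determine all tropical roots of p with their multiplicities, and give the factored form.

hull edge (i=0, c=3) to (i=2, c=1): slope -1, span 2
Factored form: p(x) = 1 ⊗ (x ⊕ 1) ⊗ (x ⊕ 1)
Answer: roots = 1 (mult 2)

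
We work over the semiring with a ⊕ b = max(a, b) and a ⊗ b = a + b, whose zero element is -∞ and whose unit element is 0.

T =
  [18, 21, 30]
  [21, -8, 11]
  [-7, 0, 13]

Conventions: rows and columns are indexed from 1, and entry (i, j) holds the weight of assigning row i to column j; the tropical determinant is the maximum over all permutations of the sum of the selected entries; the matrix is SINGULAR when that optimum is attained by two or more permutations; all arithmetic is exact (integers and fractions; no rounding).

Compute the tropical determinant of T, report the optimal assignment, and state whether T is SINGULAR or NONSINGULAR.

σ = (1, 2, 3): 18 + (-8) + 13 = 23
σ = (1, 3, 2): 18 + 11 + 0 = 29
σ = (2, 1, 3): 21 + 21 + 13 = 55
σ = (2, 3, 1): 21 + 11 + (-7) = 25
σ = (3, 1, 2): 30 + 21 + 0 = 51
σ = (3, 2, 1): 30 + (-8) + (-7) = 15
Optimal value attained by: σ = (2, 1, 3).
Answer: det⊕(T) = 55; verdict: NONSINGULAR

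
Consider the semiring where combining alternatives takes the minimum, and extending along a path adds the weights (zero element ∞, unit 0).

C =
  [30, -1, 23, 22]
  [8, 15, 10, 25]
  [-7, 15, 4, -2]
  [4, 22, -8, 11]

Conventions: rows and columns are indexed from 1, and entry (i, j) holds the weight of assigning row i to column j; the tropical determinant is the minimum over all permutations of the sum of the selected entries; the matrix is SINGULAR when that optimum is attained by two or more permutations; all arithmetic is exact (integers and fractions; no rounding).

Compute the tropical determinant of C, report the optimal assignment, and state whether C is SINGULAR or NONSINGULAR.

σ = (1, 2, 3, 4): 30 + 15 + 4 + 11 = 60
σ = (1, 2, 4, 3): 30 + 15 + (-2) + (-8) = 35
σ = (1, 3, 2, 4): 30 + 10 + 15 + 11 = 66
σ = (1, 3, 4, 2): 30 + 10 + (-2) + 22 = 60
σ = (1, 4, 2, 3): 30 + 25 + 15 + (-8) = 62
σ = (1, 4, 3, 2): 30 + 25 + 4 + 22 = 81
σ = (2, 1, 3, 4): (-1) + 8 + 4 + 11 = 22
σ = (2, 1, 4, 3): (-1) + 8 + (-2) + (-8) = -3
σ = (2, 3, 1, 4): (-1) + 10 + (-7) + 11 = 13
σ = (2, 3, 4, 1): (-1) + 10 + (-2) + 4 = 11
σ = (2, 4, 1, 3): (-1) + 25 + (-7) + (-8) = 9
σ = (2, 4, 3, 1): (-1) + 25 + 4 + 4 = 32
σ = (3, 1, 2, 4): 23 + 8 + 15 + 11 = 57
σ = (3, 1, 4, 2): 23 + 8 + (-2) + 22 = 51
σ = (3, 2, 1, 4): 23 + 15 + (-7) + 11 = 42
σ = (3, 2, 4, 1): 23 + 15 + (-2) + 4 = 40
σ = (3, 4, 1, 2): 23 + 25 + (-7) + 22 = 63
σ = (3, 4, 2, 1): 23 + 25 + 15 + 4 = 67
σ = (4, 1, 2, 3): 22 + 8 + 15 + (-8) = 37
σ = (4, 1, 3, 2): 22 + 8 + 4 + 22 = 56
σ = (4, 2, 1, 3): 22 + 15 + (-7) + (-8) = 22
σ = (4, 2, 3, 1): 22 + 15 + 4 + 4 = 45
σ = (4, 3, 1, 2): 22 + 10 + (-7) + 22 = 47
σ = (4, 3, 2, 1): 22 + 10 + 15 + 4 = 51
Optimal value attained by: σ = (2, 1, 4, 3).
Answer: det⊕(C) = -3; verdict: NONSINGULAR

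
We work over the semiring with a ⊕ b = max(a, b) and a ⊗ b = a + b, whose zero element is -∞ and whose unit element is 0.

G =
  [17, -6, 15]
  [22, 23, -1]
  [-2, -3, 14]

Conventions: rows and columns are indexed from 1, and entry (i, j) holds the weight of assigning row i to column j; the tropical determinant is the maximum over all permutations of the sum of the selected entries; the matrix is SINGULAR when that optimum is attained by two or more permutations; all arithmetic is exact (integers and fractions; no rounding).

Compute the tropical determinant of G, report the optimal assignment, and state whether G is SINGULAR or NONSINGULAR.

σ = (1, 2, 3): 17 + 23 + 14 = 54
σ = (1, 3, 2): 17 + (-1) + (-3) = 13
σ = (2, 1, 3): (-6) + 22 + 14 = 30
σ = (2, 3, 1): (-6) + (-1) + (-2) = -9
σ = (3, 1, 2): 15 + 22 + (-3) = 34
σ = (3, 2, 1): 15 + 23 + (-2) = 36
Optimal value attained by: σ = (1, 2, 3).
Answer: det⊕(G) = 54; verdict: NONSINGULAR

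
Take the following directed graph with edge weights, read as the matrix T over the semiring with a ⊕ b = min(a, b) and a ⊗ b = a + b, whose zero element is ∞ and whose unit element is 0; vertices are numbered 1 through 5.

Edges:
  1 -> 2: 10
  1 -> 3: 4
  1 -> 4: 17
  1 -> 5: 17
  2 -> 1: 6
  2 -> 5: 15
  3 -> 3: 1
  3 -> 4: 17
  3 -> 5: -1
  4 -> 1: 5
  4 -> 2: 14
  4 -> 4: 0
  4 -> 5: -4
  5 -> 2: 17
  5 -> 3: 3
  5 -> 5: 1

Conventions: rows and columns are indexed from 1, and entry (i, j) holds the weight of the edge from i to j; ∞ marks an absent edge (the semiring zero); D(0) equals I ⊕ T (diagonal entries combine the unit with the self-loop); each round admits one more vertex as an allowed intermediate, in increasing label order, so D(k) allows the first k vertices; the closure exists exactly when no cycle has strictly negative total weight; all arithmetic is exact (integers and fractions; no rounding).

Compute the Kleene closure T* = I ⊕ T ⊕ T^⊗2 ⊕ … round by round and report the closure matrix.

D(0):
  [0, 10, 4, 17, 17]
  [6, 0, ∞, ∞, 15]
  [∞, ∞, 0, 17, -1]
  [5, 14, ∞, 0, -4]
  [∞, 17, 3, ∞, 0]
D(1):
  [0, 10, 4, 17, 17]
  [6, 0, 10, 23, 15]
  [∞, ∞, 0, 17, -1]
  [5, 14, 9, 0, -4]
  [∞, 17, 3, ∞, 0]
D(2):
  [0, 10, 4, 17, 17]
  [6, 0, 10, 23, 15]
  [∞, ∞, 0, 17, -1]
  [5, 14, 9, 0, -4]
  [23, 17, 3, 40, 0]
D(3):
  [0, 10, 4, 17, 3]
  [6, 0, 10, 23, 9]
  [∞, ∞, 0, 17, -1]
  [5, 14, 9, 0, -4]
  [23, 17, 3, 20, 0]
D(4):
  [0, 10, 4, 17, 3]
  [6, 0, 10, 23, 9]
  [22, 31, 0, 17, -1]
  [5, 14, 9, 0, -4]
  [23, 17, 3, 20, 0]
D(5):
  [0, 10, 4, 17, 3]
  [6, 0, 10, 23, 9]
  [22, 16, 0, 17, -1]
  [5, 13, -1, 0, -4]
  [23, 17, 3, 20, 0]
Answer: T* = [[0, 10, 4, 17, 3], [6, 0, 10, 23, 9], [22, 16, 0, 17, -1], [5, 13, -1, 0, -4], [23, 17, 3, 20, 0]]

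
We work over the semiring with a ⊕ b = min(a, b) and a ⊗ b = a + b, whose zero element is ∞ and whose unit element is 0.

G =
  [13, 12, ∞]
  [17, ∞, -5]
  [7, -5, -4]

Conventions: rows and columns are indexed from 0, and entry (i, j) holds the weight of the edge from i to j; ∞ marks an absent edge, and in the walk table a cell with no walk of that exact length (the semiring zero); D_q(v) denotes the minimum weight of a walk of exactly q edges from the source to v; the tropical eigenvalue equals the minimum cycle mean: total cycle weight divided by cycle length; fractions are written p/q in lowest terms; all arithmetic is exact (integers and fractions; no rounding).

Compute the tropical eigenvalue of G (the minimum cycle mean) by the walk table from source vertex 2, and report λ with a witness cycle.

q=0: [∞, ∞, 0]
q=1: [7, -5, -4]
q=2: [3, -9, -10]
q=3: [-3, -15, -14]
Optimal cycle mean attained by: cycle 1->2->1, total (-5) + (-5), length 2.
Answer: λ = -5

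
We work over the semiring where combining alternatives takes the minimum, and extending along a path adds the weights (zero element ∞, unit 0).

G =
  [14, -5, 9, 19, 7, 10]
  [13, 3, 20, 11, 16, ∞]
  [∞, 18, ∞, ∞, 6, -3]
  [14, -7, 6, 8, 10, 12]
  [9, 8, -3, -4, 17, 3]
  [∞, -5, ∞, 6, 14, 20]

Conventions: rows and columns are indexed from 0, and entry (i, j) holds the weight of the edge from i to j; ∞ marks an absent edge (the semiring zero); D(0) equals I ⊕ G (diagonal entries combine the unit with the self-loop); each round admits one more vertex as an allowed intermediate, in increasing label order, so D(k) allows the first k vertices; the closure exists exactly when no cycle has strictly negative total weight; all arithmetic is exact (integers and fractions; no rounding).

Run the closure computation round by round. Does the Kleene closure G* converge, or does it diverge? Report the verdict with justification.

D(0):
  [0, -5, 9, 19, 7, 10]
  [13, 0, 20, 11, 16, ∞]
  [∞, 18, 0, ∞, 6, -3]
  [14, -7, 6, 0, 10, 12]
  [9, 8, -3, -4, 0, 3]
  [∞, -5, ∞, 6, 14, 0]
D(1):
  [0, -5, 9, 19, 7, 10]
  [13, 0, 20, 11, 16, 23]
  [∞, 18, 0, ∞, 6, -3]
  [14, -7, 6, 0, 10, 12]
  [9, 4, -3, -4, 0, 3]
  [∞, -5, ∞, 6, 14, 0]
D(2):
  [0, -5, 9, 6, 7, 10]
  [13, 0, 20, 11, 16, 23]
  [31, 18, 0, 29, 6, -3]
  [6, -7, 6, 0, 9, 12]
  [9, 4, -3, -4, 0, 3]
  [8, -5, 15, 6, 11, 0]
D(3):
  [0, -5, 9, 6, 7, 6]
  [13, 0, 20, 11, 16, 17]
  [31, 18, 0, 29, 6, -3]
  [6, -7, 6, 0, 9, 3]
  [9, 4, -3, -4, 0, -6]
  [8, -5, 15, 6, 11, 0]
D(4):
  [0, -5, 9, 6, 7, 6]
  [13, 0, 17, 11, 16, 14]
  [31, 18, 0, 29, 6, -3]
  [6, -7, 6, 0, 9, 3]
  [2, -11, -3, -4, 0, -6]
  [8, -5, 12, 6, 11, 0]
D(5):
  [0, -5, 4, 3, 7, 1]
  [13, 0, 13, 11, 16, 10]
  [8, -5, 0, 2, 6, -3]
  [6, -7, 6, 0, 9, 3]
  [2, -11, -3, -4, 0, -6]
  [8, -5, 8, 6, 11, 0]
D(6):
  [0, -5, 4, 3, 7, 1]
  [13, 0, 13, 11, 16, 10]
  [5, -8, 0, 2, 6, -3]
  [6, -7, 6, 0, 9, 3]
  [2, -11, -3, -4, 0, -6]
  [8, -5, 8, 6, 11, 0]
Key observation: every diagonal entry stays at the unit through all rounds, so no improving cycle exists.
Answer: CONVERGES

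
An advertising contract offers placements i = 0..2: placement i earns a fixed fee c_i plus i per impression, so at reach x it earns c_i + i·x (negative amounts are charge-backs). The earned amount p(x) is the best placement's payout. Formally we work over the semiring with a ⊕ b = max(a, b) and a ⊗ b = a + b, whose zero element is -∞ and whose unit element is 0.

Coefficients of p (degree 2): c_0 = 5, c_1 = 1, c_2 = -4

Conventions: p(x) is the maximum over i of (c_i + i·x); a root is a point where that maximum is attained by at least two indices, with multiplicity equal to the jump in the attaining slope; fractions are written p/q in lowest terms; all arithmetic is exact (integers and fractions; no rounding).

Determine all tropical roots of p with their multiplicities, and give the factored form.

hull edge (i=0, c=5) to (i=1, c=1): slope -4, span 1
hull edge (i=1, c=1) to (i=2, c=-4): slope -5, span 1
Factored form: p(x) = -4 ⊗ (x ⊕ 4) ⊗ (x ⊕ 5)
Answer: roots = 4 (mult 1), 5 (mult 1)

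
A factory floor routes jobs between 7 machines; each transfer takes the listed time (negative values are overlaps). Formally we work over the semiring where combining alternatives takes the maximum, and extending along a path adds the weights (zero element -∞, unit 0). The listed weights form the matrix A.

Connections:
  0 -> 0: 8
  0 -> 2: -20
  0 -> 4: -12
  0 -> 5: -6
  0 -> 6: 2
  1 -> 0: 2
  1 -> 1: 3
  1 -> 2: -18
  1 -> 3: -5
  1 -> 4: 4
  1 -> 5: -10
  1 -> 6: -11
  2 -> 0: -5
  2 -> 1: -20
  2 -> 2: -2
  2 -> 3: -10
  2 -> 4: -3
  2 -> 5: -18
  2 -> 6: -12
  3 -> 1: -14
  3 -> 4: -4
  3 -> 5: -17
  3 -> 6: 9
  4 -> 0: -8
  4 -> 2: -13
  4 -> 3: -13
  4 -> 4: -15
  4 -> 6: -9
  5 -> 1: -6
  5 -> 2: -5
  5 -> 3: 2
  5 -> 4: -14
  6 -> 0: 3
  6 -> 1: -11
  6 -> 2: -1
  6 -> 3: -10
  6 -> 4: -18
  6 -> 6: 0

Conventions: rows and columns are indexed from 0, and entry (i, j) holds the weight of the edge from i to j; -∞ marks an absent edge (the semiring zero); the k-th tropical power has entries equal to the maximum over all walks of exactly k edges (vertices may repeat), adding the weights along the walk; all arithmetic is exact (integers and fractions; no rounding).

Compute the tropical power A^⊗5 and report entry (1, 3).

A^⊗2:
  [16, -9, 1, -4, -4, 2, 10]
  [10, 6, -9, -2, 7, -4, 4]
  [3, -17, -4, -12, -5, -11, -1]
  [12, -2, 8, -1, -9, -24, 9]
  [0, -20, -10, -19, -16, -14, -4]
  [-4, -3, -7, -11, -2, -15, 11]
  [11, -8, -1, -10, -4, -3, 5]
A^⊗3:
  [24, -1, 9, 4, 4, 10, 18]
  [18, 9, 3, 1, 10, 4, 12]
  [11, -12, -2, -9, -7, -3, 5]
  [20, 1, 8, -1, 5, 6, 14]
  [8, -15, -5, -12, -12, -6, 2]
  [14, 0, 10, 1, 1, -10, 11]
  [19, -5, 4, -1, -1, 5, 13]
A^⊗4:
  [32, 7, 17, 12, 12, 18, 26]
  [26, 12, 11, 6, 13, 12, 20]
  [19, -6, 4, -1, -1, 5, 13]
  [28, 4, 13, 8, 8, 14, 22]
  [16, -9, 1, -4, -4, 2, 10]
  [22, 3, 10, 1, 7, 8, 16]
  [27, 2, 12, 7, 7, 13, 21]
A^⊗5:
  [40, 15, 25, 20, 20, 26, 34]
  [34, 15, 19, 14, 16, 20, 28]
  [27, 2, 12, 7, 7, 13, 21]
  [36, 11, 21, 16, 16, 22, 30]
  [24, -1, 9, 4, 4, 10, 18]
  [30, 6, 15, 10, 10, 16, 24]
  [35, 10, 20, 15, 15, 21, 29]
Key observation: the optimum is the walk 1->0->0->0->5->3, with weight 2 + 8 + 8 + (-6) + 2 = 14.
Optimal value attained by: walk 1->0->0->0->5->3.
Answer: (A^⊗5)[1][3] = 14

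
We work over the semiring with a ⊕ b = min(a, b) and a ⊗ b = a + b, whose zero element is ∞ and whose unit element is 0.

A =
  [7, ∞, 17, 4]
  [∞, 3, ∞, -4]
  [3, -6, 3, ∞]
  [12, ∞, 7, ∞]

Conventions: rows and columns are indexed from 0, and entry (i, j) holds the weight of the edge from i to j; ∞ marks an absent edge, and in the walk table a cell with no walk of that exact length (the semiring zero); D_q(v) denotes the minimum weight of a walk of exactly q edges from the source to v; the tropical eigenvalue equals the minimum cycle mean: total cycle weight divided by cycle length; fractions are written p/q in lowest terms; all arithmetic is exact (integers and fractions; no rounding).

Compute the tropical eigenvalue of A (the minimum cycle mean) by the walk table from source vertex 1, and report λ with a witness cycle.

q=0: [∞, 0, ∞, ∞]
q=1: [∞, 3, ∞, -4]
q=2: [8, 6, 3, -1]
q=3: [6, -3, 6, 2]
q=4: [9, 0, 9, -7]
Optimal cycle mean attained by: cycle 1->3->2->1, total (-4) + 7 + (-6), length 3.
Answer: λ = -1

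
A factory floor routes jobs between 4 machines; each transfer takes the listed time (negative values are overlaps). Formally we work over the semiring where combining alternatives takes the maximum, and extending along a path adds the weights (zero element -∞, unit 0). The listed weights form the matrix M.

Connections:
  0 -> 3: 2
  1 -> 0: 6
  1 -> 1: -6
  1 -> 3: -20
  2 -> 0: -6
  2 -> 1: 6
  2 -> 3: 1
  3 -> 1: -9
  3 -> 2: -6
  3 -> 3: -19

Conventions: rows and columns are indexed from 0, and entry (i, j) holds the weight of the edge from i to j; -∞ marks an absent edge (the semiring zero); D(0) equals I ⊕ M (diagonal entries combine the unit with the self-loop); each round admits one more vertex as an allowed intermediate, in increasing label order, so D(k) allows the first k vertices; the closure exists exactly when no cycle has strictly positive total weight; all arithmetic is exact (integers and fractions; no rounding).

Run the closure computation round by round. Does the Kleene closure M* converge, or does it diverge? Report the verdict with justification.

D(0):
  [0, -∞, -∞, 2]
  [6, 0, -∞, -20]
  [-6, 6, 0, 1]
  [-∞, -9, -6, 0]
D(1):
  [0, -∞, -∞, 2]
  [6, 0, -∞, 8]
  [-6, 6, 0, 1]
  [-∞, -9, -6, 0]
D(2):
  [0, -∞, -∞, 2]
  [6, 0, -∞, 8]
  [12, 6, 0, 14]
  [-3, -9, -6, 0]
Detection: at round 3, diagonal entry (3, 3) turns strictly positive.
Key observation: the cycle 3->2->1->0->3 has total weight (-6) + 6 + 6 + 2, which is strictly positive.
Answer: DIVERGES — positive cycle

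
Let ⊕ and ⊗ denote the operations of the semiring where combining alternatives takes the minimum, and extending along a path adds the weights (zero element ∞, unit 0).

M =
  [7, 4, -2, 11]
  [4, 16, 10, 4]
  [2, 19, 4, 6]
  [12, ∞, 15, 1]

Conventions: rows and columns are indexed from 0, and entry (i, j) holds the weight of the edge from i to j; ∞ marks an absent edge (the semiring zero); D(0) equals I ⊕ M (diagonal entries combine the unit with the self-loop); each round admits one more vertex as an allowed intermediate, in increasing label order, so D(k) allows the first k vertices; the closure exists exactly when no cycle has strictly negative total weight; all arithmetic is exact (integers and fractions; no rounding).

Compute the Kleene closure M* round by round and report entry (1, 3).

D(0):
  [0, 4, -2, 11]
  [4, 0, 10, 4]
  [2, 19, 0, 6]
  [12, ∞, 15, 0]
D(1):
  [0, 4, -2, 11]
  [4, 0, 2, 4]
  [2, 6, 0, 6]
  [12, 16, 10, 0]
D(2):
  [0, 4, -2, 8]
  [4, 0, 2, 4]
  [2, 6, 0, 6]
  [12, 16, 10, 0]
D(3):
  [0, 4, -2, 4]
  [4, 0, 2, 4]
  [2, 6, 0, 6]
  [12, 16, 10, 0]
D(4):
  [0, 4, -2, 4]
  [4, 0, 2, 4]
  [2, 6, 0, 6]
  [12, 16, 10, 0]
Answer: M*[1][3] = 4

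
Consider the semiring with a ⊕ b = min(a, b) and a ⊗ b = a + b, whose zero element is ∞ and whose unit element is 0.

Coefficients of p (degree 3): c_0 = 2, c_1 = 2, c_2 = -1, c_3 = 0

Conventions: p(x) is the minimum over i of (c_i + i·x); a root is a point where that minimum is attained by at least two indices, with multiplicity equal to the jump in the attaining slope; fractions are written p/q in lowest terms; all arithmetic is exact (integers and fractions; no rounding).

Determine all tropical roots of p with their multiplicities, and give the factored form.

hull edge (i=0, c=2) to (i=2, c=-1): slope -3/2, span 2
hull edge (i=2, c=-1) to (i=3, c=0): slope 1, span 1
Factored form: p(x) = 0 ⊗ (x ⊕ (-1)) ⊗ (x ⊕ 3/2) ⊗ (x ⊕ 3/2)
Answer: roots = -1 (mult 1), 3/2 (mult 2)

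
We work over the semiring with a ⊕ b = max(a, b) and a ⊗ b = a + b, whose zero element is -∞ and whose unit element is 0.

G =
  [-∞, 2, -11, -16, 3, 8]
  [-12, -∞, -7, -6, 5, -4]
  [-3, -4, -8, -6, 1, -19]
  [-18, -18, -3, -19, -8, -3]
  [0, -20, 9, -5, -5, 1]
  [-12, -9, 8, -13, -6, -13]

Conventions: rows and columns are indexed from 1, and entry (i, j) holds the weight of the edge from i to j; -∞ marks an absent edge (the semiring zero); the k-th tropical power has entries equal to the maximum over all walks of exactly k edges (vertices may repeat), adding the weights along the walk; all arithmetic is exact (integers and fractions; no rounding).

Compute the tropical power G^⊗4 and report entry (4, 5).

G^⊗2:
  [3, -1, 16, -2, 7, 4]
  [5, -10, 14, 0, 0, 6]
  [1, -1, 10, -4, 1, 5]
  [-6, -7, 5, -9, -2, -7]
  [6, 5, 9, 3, 10, 8]
  [5, 4, 3, 2, 9, -4]
G^⊗3:
  [13, 12, 16, 10, 17, 11]
  [11, 10, 14, 8, 15, 13]
  [7, 6, 13, 4, 11, 9]
  [2, 1, 7, -1, 6, 2]
  [10, 8, 19, 5, 10, 14]
  [9, 7, 18, 4, 9, 13]
G^⊗4:
  [17, 15, 26, 12, 17, 21]
  [15, 13, 24, 10, 15, 19]
  [11, 9, 20, 7, 14, 15]
  [6, 4, 15, 1, 8, 10]
  [16, 15, 22, 13, 20, 18]
  [15, 14, 21, 12, 19, 17]
Key observation: the optimum is the walk 4->3->5->3->5, with weight (-3) + 1 + 9 + 1 = 8.
Optimal value attained by: walk 4->3->5->3->5.
Answer: (G^⊗4)[4][5] = 8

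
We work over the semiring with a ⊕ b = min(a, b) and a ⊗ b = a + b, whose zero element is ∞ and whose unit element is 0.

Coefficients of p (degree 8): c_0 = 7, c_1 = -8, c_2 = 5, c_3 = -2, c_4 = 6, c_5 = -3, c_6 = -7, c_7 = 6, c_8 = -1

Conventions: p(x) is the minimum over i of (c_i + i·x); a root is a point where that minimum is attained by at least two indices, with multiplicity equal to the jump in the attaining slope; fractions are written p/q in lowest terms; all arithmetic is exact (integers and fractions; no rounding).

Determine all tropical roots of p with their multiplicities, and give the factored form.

hull edge (i=0, c=7) to (i=1, c=-8): slope -15, span 1
hull edge (i=1, c=-8) to (i=6, c=-7): slope 1/5, span 5
hull edge (i=6, c=-7) to (i=8, c=-1): slope 3, span 2
Factored form: p(x) = -1 ⊗ (x ⊕ (-3)) ⊗ (x ⊕ (-3)) ⊗ (x ⊕ (-1/5)) ⊗ (x ⊕ (-1/5)) ⊗ (x ⊕ (-1/5)) ⊗ (x ⊕ (-1/5)) ⊗ (x ⊕ (-1/5)) ⊗ (x ⊕ 15)
Answer: roots = -3 (mult 2), -1/5 (mult 5), 15 (mult 1)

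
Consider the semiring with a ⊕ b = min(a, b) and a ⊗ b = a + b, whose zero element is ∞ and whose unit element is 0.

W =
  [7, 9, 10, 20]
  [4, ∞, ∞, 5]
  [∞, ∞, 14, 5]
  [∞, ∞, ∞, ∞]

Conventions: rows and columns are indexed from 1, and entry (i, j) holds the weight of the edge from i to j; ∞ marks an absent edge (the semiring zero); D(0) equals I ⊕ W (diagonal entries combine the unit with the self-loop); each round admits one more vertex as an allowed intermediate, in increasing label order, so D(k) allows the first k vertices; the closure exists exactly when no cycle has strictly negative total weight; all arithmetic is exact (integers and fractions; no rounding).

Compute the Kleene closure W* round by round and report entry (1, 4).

D(0):
  [0, 9, 10, 20]
  [4, 0, ∞, 5]
  [∞, ∞, 0, 5]
  [∞, ∞, ∞, 0]
D(1):
  [0, 9, 10, 20]
  [4, 0, 14, 5]
  [∞, ∞, 0, 5]
  [∞, ∞, ∞, 0]
D(2):
  [0, 9, 10, 14]
  [4, 0, 14, 5]
  [∞, ∞, 0, 5]
  [∞, ∞, ∞, 0]
D(3):
  [0, 9, 10, 14]
  [4, 0, 14, 5]
  [∞, ∞, 0, 5]
  [∞, ∞, ∞, 0]
D(4):
  [0, 9, 10, 14]
  [4, 0, 14, 5]
  [∞, ∞, 0, 5]
  [∞, ∞, ∞, 0]
Answer: W*[1][4] = 14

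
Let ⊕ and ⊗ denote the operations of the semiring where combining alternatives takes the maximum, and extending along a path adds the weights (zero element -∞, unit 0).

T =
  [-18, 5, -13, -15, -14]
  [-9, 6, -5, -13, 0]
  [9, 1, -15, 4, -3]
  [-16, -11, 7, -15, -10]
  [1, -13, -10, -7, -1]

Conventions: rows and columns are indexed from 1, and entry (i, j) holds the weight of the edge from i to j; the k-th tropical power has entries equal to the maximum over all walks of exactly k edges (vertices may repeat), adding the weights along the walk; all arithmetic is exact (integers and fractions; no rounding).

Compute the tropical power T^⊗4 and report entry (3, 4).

T^⊗2:
  [-4, 11, 0, -8, 5]
  [4, 12, 1, -1, 6]
  [-2, 14, 11, -6, 1]
  [16, 8, -8, 11, 4]
  [0, 6, 0, -6, -2]
T^⊗3:
  [9, 17, 6, 4, 11]
  [10, 18, 7, 5, 12]
  [20, 20, 9, 15, 14]
  [5, 21, 18, 1, 8]
  [9, 12, 1, 4, 6]
T^⊗4:
  [15, 23, 12, 10, 17]
  [16, 24, 13, 11, 18]
  [18, 26, 22, 13, 20]
  [27, 27, 16, 22, 21]
  [10, 18, 11, 5, 12]
Key observation: the optimum is the walk 3->1->2->3->4, with weight 9 + 5 + (-5) + 4 = 13.
Optimal value attained by: walk 3->1->2->3->4.
Answer: (T^⊗4)[3][4] = 13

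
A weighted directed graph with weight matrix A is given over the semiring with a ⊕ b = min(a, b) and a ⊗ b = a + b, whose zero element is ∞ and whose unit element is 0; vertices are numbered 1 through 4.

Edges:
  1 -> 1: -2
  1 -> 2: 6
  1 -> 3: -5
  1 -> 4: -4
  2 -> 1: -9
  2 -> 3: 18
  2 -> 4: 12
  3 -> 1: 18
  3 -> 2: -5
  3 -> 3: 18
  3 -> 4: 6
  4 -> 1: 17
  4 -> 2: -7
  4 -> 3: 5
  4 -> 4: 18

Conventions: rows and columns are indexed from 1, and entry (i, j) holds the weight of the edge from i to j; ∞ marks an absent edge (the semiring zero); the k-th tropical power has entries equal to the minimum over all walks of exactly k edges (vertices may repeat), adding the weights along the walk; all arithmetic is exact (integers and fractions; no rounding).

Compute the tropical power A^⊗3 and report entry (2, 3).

A^⊗2:
  [-4, -11, -7, -6]
  [-11, -3, -14, -13]
  [-14, -1, 11, 7]
  [-16, 0, 11, 5]
A^⊗3:
  [-20, -13, -9, -8]
  [-13, -20, -16, -15]
  [-16, -8, -19, -18]
  [-18, -10, -21, -20]
Key observation: the optimum is the walk 2->1->1->3, with weight (-9) + (-2) + (-5) = -16.
Optimal value attained by: walk 2->1->1->3.
Answer: (A^⊗3)[2][3] = -16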